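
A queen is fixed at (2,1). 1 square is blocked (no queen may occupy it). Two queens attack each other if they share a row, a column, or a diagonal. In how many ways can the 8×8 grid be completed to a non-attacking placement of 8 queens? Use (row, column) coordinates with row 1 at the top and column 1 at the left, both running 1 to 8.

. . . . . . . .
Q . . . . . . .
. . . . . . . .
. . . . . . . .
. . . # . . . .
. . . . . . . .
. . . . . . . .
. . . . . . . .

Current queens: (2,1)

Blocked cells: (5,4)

8

Branch on row 1: col 3 → 1; col 4 → 2; col 5 → 3; col 6 → 1; col 7 → 1; col 8 → 0.
Sum: 1 + 2 + 3 + 1 + 1 + 0 = 8.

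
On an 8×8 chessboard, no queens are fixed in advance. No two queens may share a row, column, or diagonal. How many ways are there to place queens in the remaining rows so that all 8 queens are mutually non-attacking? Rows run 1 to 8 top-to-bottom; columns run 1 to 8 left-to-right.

Branch on row 1: col 1 → 4; col 2 → 8; col 3 → 16; col 4 → 18; col 5 → 18; col 6 → 16; col 7 → 8; col 8 → 4.
Sum: 4 + 8 + 16 + 18 + 18 + 16 + 8 + 4 = 92.
(This is the classic 8-queens count.)

92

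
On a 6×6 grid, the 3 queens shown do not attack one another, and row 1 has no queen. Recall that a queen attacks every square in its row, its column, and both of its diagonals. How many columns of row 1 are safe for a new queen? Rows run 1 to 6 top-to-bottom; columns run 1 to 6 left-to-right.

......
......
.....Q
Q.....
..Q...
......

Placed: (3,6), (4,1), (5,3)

2

(3,6) attacks row 1 at column 6 and diagonals 4.
(4,1) attacks row 1 at column 1 and diagonals 4.
(5,3) attacks row 1 at column 3.
Attacked columns: {1, 3, 4, 6}. Safe: {2, 5}.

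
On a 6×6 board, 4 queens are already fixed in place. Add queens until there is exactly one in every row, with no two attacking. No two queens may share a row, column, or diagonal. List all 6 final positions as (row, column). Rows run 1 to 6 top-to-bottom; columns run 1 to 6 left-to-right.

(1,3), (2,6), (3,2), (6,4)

Row 4: attacked by (1,3)→{3,6}; (2,6)→{4,6}; (3,2)→{1,2,3}; (6,4)→{2,4,6}. Safe: 5. Place at column 5.
Row 5: attacked by (1,3)→{3}; (2,6)→{3,6}; (3,2)→{2,4}; (4,5)→{4,5,6}; (6,4)→{3,4,5}. Safe: 1. Place at column 1.
Columns [3, 6, 2, 5, 1, 4], r−c [-2, -4, 1, -1, 4, 2], r+c [4, 8, 5, 9, 6, 10] are all distinct, so no two queens attack.

(1,3) (2,6) (3,2) (4,5) (5,1) (6,4)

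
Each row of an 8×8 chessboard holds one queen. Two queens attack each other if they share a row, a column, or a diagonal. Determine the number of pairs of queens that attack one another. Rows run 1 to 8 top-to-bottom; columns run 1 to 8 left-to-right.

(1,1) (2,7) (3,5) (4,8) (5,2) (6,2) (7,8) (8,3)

Same column: (4,8)–(7,8) (column 8); (5,2)–(6,2) (column 2).
Same diagonal: (3,5)–(6,2) (|3−6| = |5−2| = 3).
Total attacking pairs: 3.

3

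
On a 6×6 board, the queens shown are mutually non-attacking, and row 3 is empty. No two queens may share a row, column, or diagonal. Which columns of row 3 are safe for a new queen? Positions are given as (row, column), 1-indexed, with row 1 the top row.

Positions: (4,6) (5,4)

columns 1, 3

(4,6) attacks row 3 at column 6 and diagonals 5.
(5,4) attacks row 3 at column 4 and diagonals 2, 6.
Attacked columns: {2, 4, 5, 6}. Safe: {1, 3}.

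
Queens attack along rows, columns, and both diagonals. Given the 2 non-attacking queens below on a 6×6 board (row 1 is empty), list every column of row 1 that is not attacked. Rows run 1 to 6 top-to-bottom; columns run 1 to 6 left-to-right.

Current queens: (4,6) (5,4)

(4,6) attacks row 1 at column 6 and diagonals 3.
(5,4) attacks row 1 at column 4.
Attacked columns: {3, 4, 6}. Safe: {1, 2, 5}.

columns 1, 2, 5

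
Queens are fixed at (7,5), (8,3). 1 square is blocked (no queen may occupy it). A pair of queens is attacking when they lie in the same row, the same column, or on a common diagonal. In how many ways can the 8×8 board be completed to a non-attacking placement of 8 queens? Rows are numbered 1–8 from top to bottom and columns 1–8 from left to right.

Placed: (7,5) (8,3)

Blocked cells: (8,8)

Branch on row 1: col 1 → 1; col 2 → 0; col 4 → 0; col 6 → 3; col 7 → 0; col 8 → 0.
Sum: 1 + 0 + 0 + 3 + 0 + 0 = 4.

4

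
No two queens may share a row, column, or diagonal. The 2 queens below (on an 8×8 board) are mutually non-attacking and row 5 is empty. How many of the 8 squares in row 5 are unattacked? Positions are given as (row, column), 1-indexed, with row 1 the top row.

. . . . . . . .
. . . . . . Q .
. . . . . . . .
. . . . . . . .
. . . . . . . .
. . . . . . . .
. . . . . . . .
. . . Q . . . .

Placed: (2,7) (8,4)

(2,7) attacks row 5 at column 7 and diagonals 4.
(8,4) attacks row 5 at column 4 and diagonals 1, 7.
Attacked columns: {1, 4, 7}. Safe: {2, 3, 5, 6, 8}.

5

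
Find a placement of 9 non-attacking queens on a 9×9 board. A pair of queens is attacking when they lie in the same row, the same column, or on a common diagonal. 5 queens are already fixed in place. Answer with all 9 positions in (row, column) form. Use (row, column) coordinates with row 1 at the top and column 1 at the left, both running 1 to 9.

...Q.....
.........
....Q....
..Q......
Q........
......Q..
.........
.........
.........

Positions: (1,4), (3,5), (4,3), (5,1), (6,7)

Row 2: attacked by (1,4)→{3,4,5}; (3,5)→{4,5,6}; (4,3)→{1,3,5}; (5,1)→{1,4}; (6,7)→{3,7}. Safe: 2, 8, 9. Place at column 9.
Row 7: attacked by (1,4)→{4}; (2,9)→{4,9}; (3,5)→{1,5,9}; (4,3)→{3,6}; (5,1)→{1,3}; (6,7)→{6,7,8}. Safe: 2. Place at column 2.
Row 8: attacked by (1,4)→{4}; (2,9)→{3,9}; (3,5)→{5}; (4,3)→{3,7}; (5,1)→{1,4}; (6,7)→{5,7,9}; (7,2)→{1,2,3}. Safe: 6, 8. Place at column 8.
Row 9: attacked by (1,4)→{4}; (2,9)→{2,9}; (3,5)→{5}; (4,3)→{3,8}; (5,1)→{1,5}; (6,7)→{4,7}; (7,2)→{2,4}; (8,8)→{7,8,9}. Safe: 6. Place at column 6.
Columns [4, 9, 5, 3, 1, 7, 2, 8, 6], r−c [-3, -7, -2, 1, 4, -1, 5, 0, 3], r+c [5, 11, 8, 7, 6, 13, 9, 16, 15] are all distinct, so no two queens attack.

(1,4) (2,9) (3,5) (4,3) (5,1) (6,7) (7,2) (8,8) (9,6)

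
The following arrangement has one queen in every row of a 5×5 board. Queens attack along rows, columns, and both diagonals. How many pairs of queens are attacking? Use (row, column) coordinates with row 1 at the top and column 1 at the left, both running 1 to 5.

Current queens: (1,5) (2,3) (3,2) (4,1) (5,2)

Same column: (3,2)–(5,2) (column 2).
Same diagonal: (2,3)–(3,2) (|2−3| = |3−2| = 1); (2,3)–(4,1) (|2−4| = |3−1| = 2); (3,2)–(4,1) (|3−4| = |2−1| = 1); (4,1)–(5,2) (|4−5| = |1−2| = 1).
Total attacking pairs: 5.

5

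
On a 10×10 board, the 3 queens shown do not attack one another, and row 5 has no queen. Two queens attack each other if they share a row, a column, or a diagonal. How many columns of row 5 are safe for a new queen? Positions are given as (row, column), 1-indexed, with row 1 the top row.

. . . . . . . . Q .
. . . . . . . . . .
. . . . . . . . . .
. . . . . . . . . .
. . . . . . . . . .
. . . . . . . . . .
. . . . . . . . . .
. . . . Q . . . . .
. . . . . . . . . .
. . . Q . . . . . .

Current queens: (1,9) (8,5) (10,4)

5

(1,9) attacks row 5 at column 9 and diagonals 5.
(8,5) attacks row 5 at column 5 and diagonals 2, 8.
(10,4) attacks row 5 at column 4 and diagonals 9.
Attacked columns: {2, 4, 5, 8, 9}. Safe: {1, 3, 6, 7, 10}.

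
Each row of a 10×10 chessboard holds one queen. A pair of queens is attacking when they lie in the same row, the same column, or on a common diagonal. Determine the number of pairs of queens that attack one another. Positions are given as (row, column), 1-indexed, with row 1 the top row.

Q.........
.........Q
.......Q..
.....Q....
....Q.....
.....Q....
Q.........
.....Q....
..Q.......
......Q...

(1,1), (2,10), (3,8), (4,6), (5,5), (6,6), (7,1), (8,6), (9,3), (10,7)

Same column: (1,1)–(7,1) (column 1); (4,6)–(6,6) (column 6); (4,6)–(8,6) (column 6); (6,6)–(8,6) (column 6).
Same diagonal: (1,1)–(5,5) (|1−5| = |1−5| = 4); (1,1)–(6,6) (|1−6| = |1−6| = 5); (2,10)–(6,6) (|2−6| = |10−6| = 4); (2,10)–(9,3) (|2−9| = |10−3| = 7); (4,6)–(5,5) (|4−5| = |6−5| = 1); (5,5)–(6,6) (|5−6| = |5−6| = 1); (6,6)–(9,3) (|6−9| = |6−3| = 3); (7,1)–(9,3) (|7−9| = |1−3| = 2).
Total attacking pairs: 12.

12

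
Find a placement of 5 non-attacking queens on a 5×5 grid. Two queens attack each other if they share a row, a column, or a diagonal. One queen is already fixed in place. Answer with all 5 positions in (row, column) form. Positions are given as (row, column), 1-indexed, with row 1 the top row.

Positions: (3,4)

(1,5) (2,2) (3,4) (4,1) (5,3)

Row 1: attacked by (3,4)→{2,4}. Safe: 1, 3, 5. Place at column 5.
Row 2: attacked by (1,5)→{4,5}; (3,4)→{3,4,5}. Safe: 1, 2. Place at column 2.
Row 4: attacked by (1,5)→{2,5}; (2,2)→{2,4}; (3,4)→{3,4,5}. Safe: 1. Place at column 1.
Row 5: attacked by (1,5)→{1,5}; (2,2)→{2,5}; (3,4)→{2,4}; (4,1)→{1,2}. Safe: 3. Place at column 3.
Columns [5, 2, 4, 1, 3], r−c [-4, 0, -1, 3, 2], r+c [6, 4, 7, 5, 8] are all distinct, so no two queens attack.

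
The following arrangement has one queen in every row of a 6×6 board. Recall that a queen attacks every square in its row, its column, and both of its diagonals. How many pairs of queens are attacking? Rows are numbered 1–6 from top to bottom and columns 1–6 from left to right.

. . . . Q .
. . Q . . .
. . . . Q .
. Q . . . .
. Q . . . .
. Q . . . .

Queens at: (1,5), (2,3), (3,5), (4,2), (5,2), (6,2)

6

Same column: (1,5)–(3,5) (column 5); (4,2)–(5,2) (column 2); (4,2)–(6,2) (column 2); (5,2)–(6,2) (column 2).
Same diagonal: (1,5)–(4,2) (|1−4| = |5−2| = 3); (3,5)–(6,2) (|3−6| = |5−2| = 3).
Total attacking pairs: 6.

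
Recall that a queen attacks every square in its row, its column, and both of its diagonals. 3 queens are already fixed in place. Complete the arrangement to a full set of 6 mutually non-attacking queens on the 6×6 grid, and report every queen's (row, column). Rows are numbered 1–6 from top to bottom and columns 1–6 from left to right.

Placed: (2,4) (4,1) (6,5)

(1,2) (2,4) (3,6) (4,1) (5,3) (6,5)

Row 1: attacked by (2,4)→{3,4,5}; (4,1)→{1,4}; (6,5)→{5}. Safe: 2, 6. Place at column 2.
Row 3: attacked by (1,2)→{2,4}; (2,4)→{3,4,5}; (4,1)→{1,2}; (6,5)→{2,5}. Safe: 6. Place at column 6.
Row 5: attacked by (1,2)→{2,6}; (2,4)→{1,4}; (3,6)→{4,6}; (4,1)→{1,2}; (6,5)→{4,5,6}. Safe: 3. Place at column 3.
Columns [2, 4, 6, 1, 3, 5], r−c [-1, -2, -3, 3, 2, 1], r+c [3, 6, 9, 5, 8, 11] are all distinct, so no two queens attack.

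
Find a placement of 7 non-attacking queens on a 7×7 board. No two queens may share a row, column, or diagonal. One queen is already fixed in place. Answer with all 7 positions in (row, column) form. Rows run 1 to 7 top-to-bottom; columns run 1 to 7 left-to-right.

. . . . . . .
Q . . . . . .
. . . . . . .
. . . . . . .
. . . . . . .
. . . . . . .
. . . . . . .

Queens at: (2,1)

Row 1: attacked by (2,1)→{1,2}. Safe: 3, 4, 5, 6, 7. Place at column 4.
Row 3: attacked by (1,4)→{2,4,6}; (2,1)→{1,2}. Safe: 3, 5, 7. Place at column 5.
Row 4: attacked by (1,4)→{1,4,7}; (2,1)→{1,3}; (3,5)→{4,5,6}. Safe: 2. Place at column 2.
Row 5: attacked by (1,4)→{4}; (2,1)→{1,4}; (3,5)→{3,5,7}; (4,2)→{1,2,3}. Safe: 6. Place at column 6.
Row 6: attacked by (1,4)→{4}; (2,1)→{1,5}; (3,5)→{2,5}; (4,2)→{2,4}; (5,6)→{5,6,7}. Safe: 3. Place at column 3.
Row 7: attacked by (1,4)→{4}; (2,1)→{1,6}; (3,5)→{1,5}; (4,2)→{2,5}; (5,6)→{4,6}; (6,3)→{2,3,4}. Safe: 7. Place at column 7.
Columns [4, 1, 5, 2, 6, 3, 7], r−c [-3, 1, -2, 2, -1, 3, 0], r+c [5, 3, 8, 6, 11, 9, 14] are all distinct, so no two queens attack.

(1,4) (2,1) (3,5) (4,2) (5,6) (6,3) (7,7)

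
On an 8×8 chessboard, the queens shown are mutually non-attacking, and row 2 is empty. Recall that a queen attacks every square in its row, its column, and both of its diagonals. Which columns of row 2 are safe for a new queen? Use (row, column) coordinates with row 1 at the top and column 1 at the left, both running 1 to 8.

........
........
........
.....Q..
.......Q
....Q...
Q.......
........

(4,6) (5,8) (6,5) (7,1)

columns 2, 3, 7

(4,6) attacks row 2 at column 6 and diagonals 4, 8.
(5,8) attacks row 2 at column 8 and diagonals 5.
(6,5) attacks row 2 at column 5 and diagonals 1.
(7,1) attacks row 2 at column 1 and diagonals 6.
Attacked columns: {1, 4, 5, 6, 8}. Safe: {2, 3, 7}.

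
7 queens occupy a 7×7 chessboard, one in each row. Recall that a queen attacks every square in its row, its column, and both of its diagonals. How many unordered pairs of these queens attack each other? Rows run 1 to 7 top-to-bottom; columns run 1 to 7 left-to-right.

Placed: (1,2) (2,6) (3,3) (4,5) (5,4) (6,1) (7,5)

3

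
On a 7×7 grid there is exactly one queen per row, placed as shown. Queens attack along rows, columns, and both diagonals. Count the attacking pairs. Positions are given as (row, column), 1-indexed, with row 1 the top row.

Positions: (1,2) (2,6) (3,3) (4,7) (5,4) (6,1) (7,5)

All columns are distinct and no two queens satisfy |Δrow| = |Δcol|, so no pair attacks.

0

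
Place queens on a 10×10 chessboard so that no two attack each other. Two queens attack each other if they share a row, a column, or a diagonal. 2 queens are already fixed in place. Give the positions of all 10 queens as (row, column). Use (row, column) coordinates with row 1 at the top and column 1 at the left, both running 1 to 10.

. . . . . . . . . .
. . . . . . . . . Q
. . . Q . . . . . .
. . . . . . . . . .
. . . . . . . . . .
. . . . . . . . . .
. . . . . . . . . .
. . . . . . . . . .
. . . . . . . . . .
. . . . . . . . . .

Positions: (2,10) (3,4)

Row 1: attacked by (2,10)→{9,10}; (3,4)→{2,4,6}. Safe: 1, 3, 5, 7, 8. Place at column 7.
Row 4: attacked by (1,7)→{4,7,10}; (2,10)→{8,10}; (3,4)→{3,4,5}. Safe: 1, 2, 6, 9. Place at column 2.
Row 5: attacked by (1,7)→{3,7}; (2,10)→{7,10}; (3,4)→{2,4,6}; (4,2)→{1,2,3}. Safe: 5, 8, 9. Place at column 9.
Row 6: attacked by (1,7)→{2,7}; (2,10)→{6,10}; (3,4)→{1,4,7}; (4,2)→{2,4}; (5,9)→{8,9,10}. Safe: 3, 5. Place at column 3.
Row 7: attacked by (1,7)→{1,7}; (2,10)→{5,10}; (3,4)→{4,8}; (4,2)→{2,5}; (5,9)→{7,9}; (6,3)→{2,3,4}. Safe: 6. Place at column 6.
Row 8: attacked by (1,7)→{7}; (2,10)→{4,10}; (3,4)→{4,9}; (4,2)→{2,6}; (5,9)→{6,9}; (6,3)→{1,3,5}; (7,6)→{5,6,7}. Safe: 8. Place at column 8.
Row 9: attacked by (1,7)→{7}; (2,10)→{3,10}; (3,4)→{4,10}; (4,2)→{2,7}; (5,9)→{5,9}; (6,3)→{3,6}; (7,6)→{4,6,8}; (8,8)→{7,8,9}. Safe: 1. Place at column 1.
Row 10: attacked by (1,7)→{7}; (2,10)→{2,10}; (3,4)→{4}; (4,2)→{2,8}; (5,9)→{4,9}; (6,3)→{3,7}; (7,6)→{3,6,9}; (8,8)→{6,8,10}; (9,1)→{1,2}. Safe: 5. Place at column 5.
Columns [7, 10, 4, 2, 9, 3, 6, 8, 1, 5], r−c [-6, -8, -1, 2, -4, 3, 1, 0, 8, 5], r+c [8, 12, 7, 6, 14, 9, 13, 16, 10, 15] are all distinct, so no two queens attack.

(1,7) (2,10) (3,4) (4,2) (5,9) (6,3) (7,6) (8,8) (9,1) (10,5)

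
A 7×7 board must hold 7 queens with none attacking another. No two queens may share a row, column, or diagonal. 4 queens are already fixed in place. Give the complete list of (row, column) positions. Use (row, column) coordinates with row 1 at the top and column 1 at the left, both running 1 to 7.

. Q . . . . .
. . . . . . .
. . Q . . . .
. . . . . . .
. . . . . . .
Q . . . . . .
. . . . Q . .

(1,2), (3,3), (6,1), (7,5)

Row 2: attacked by (1,2)→{1,2,3}; (3,3)→{2,3,4}; (6,1)→{1,5}; (7,5)→{5}. Safe: 6, 7. Place at column 6.
Row 4: attacked by (1,2)→{2,5}; (2,6)→{4,6}; (3,3)→{2,3,4}; (6,1)→{1,3}; (7,5)→{2,5}. Safe: 7. Place at column 7.
Row 5: attacked by (1,2)→{2,6}; (2,6)→{3,6}; (3,3)→{1,3,5}; (4,7)→{6,7}; (6,1)→{1,2}; (7,5)→{3,5,7}. Safe: 4. Place at column 4.
Columns [2, 6, 3, 7, 4, 1, 5], r−c [-1, -4, 0, -3, 1, 5, 2], r+c [3, 8, 6, 11, 9, 7, 12] are all distinct, so no two queens attack.

(1,2) (2,6) (3,3) (4,7) (5,4) (6,1) (7,5)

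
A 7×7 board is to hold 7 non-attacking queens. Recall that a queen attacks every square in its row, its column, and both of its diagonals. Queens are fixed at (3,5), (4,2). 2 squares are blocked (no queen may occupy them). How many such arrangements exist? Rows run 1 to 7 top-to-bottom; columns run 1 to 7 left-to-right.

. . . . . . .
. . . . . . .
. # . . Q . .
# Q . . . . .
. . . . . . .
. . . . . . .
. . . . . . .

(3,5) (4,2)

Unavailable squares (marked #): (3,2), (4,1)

2

Branch on row 1: col 1 → 0; col 4 → 2; col 6 → 0.
Sum: 0 + 2 + 0 = 2.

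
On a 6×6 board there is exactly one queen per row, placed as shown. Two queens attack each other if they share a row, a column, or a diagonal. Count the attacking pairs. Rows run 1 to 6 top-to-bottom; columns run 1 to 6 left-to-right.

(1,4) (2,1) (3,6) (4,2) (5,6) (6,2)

Same column: (3,6)–(5,6) (column 6); (4,2)–(6,2) (column 2).
Same diagonal: (1,4)–(3,6) (|1−3| = |4−6| = 2).
Total attacking pairs: 3.

3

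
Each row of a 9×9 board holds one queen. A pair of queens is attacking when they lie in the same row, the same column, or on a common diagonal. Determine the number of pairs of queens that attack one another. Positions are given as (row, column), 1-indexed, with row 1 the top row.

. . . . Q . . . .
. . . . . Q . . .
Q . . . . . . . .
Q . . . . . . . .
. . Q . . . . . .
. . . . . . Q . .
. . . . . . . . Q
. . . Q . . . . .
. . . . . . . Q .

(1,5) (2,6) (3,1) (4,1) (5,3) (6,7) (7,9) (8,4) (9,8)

Same column: (3,1)–(4,1) (column 1).
Same diagonal: (1,5)–(2,6) (|1−2| = |5−6| = 1); (2,6)–(5,3) (|2−5| = |6−3| = 3); (3,1)–(5,3) (|3−5| = |1−3| = 2).
Total attacking pairs: 4.

4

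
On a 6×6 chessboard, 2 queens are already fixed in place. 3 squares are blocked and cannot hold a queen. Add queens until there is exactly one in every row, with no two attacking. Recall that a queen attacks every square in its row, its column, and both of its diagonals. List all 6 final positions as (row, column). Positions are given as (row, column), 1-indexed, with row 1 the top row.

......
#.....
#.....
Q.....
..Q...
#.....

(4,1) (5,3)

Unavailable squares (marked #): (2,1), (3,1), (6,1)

(1,2) (2,4) (3,6) (4,1) (5,3) (6,5)

Row 1: attacked by (4,1)→{1,4}; (5,3)→{3}. Safe: 2, 5, 6. Place at column 2.
Row 2: attacked by (1,2)→{1,2,3}; (4,1)→{1,3}; (5,3)→{3,6}. Blocked: 1. Safe: 4, 5. Place at column 4.
Row 3: attacked by (1,2)→{2,4}; (2,4)→{3,4,5}; (4,1)→{1,2}; (5,3)→{1,3,5}. Blocked: 1. Safe: 6. Place at column 6.
Row 6: attacked by (1,2)→{2}; (2,4)→{4}; (3,6)→{3,6}; (4,1)→{1,3}; (5,3)→{2,3,4}. Blocked: 1. Safe: 5. Place at column 5.
Columns [2, 4, 6, 1, 3, 5], r−c [-1, -2, -3, 3, 2, 1], r+c [3, 6, 9, 5, 8, 11] are all distinct, so no two queens attack.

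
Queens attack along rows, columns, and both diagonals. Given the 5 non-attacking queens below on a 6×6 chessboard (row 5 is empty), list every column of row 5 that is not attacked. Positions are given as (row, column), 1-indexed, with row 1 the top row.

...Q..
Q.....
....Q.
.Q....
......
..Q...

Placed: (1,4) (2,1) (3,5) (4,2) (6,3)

columns 6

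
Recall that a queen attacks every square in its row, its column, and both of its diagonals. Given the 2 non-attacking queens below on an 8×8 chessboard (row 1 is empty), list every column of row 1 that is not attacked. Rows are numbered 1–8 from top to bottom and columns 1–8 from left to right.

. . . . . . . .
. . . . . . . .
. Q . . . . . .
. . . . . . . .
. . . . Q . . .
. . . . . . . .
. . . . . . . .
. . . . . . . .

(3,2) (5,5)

(3,2) attacks row 1 at column 2 and diagonals 4.
(5,5) attacks row 1 at column 5 and diagonals 1.
Attacked columns: {1, 2, 4, 5}. Safe: {3, 6, 7, 8}.

columns 3, 6, 7, 8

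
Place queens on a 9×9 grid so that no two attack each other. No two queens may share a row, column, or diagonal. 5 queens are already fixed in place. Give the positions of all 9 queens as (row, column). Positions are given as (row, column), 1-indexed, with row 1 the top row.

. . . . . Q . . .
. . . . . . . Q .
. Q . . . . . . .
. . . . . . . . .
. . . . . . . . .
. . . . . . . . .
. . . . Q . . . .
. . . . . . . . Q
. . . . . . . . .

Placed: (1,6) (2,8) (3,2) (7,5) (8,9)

(1,6) (2,8) (3,2) (4,7) (5,1) (6,3) (7,5) (8,9) (9,4)

Row 4: attacked by (1,6)→{3,6,9}; (2,8)→{6,8}; (3,2)→{1,2,3}; (7,5)→{2,5,8}; (8,9)→{5,9}. Safe: 4, 7. Place at column 7.
Row 5: attacked by (1,6)→{2,6}; (2,8)→{5,8}; (3,2)→{2,4}; (4,7)→{6,7,8}; (7,5)→{3,5,7}; (8,9)→{6,9}. Safe: 1. Place at column 1.
Row 6: attacked by (1,6)→{1,6}; (2,8)→{4,8}; (3,2)→{2,5}; (4,7)→{5,7,9}; (5,1)→{1,2}; (7,5)→{4,5,6}; (8,9)→{7,9}. Safe: 3. Place at column 3.
Row 9: attacked by (1,6)→{6}; (2,8)→{1,8}; (3,2)→{2,8}; (4,7)→{2,7}; (5,1)→{1,5}; (6,3)→{3,6}; (7,5)→{3,5,7}; (8,9)→{8,9}. Safe: 4. Place at column 4.
Columns [6, 8, 2, 7, 1, 3, 5, 9, 4], r−c [-5, -6, 1, -3, 4, 3, 2, -1, 5], r+c [7, 10, 5, 11, 6, 9, 12, 17, 13] are all distinct, so no two queens attack.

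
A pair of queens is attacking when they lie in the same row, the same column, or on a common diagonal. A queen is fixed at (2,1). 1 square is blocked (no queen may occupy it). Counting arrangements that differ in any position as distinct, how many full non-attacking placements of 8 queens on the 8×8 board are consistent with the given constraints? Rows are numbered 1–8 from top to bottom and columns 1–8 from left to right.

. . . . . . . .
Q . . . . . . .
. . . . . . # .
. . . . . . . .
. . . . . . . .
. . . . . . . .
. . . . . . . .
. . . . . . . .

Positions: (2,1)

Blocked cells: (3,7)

Branch on row 1: col 3 → 0; col 4 → 2; col 5 → 3; col 6 → 1; col 7 → 1; col 8 → 0.
Sum: 0 + 2 + 3 + 1 + 1 + 0 = 7.

7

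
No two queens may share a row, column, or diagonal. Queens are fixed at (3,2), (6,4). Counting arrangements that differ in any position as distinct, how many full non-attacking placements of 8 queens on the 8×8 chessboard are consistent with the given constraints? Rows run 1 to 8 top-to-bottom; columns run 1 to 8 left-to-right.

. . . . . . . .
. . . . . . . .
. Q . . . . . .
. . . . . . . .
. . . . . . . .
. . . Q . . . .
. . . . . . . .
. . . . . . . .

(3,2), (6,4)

3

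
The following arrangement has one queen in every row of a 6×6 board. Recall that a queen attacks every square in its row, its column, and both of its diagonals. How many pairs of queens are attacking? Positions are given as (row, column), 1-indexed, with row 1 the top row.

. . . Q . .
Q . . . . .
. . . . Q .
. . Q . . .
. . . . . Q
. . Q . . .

2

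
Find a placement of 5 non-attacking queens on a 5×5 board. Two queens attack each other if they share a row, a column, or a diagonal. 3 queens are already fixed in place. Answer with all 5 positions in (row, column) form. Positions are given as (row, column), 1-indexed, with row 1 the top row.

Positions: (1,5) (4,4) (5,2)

Row 2: attacked by (1,5)→{4,5}; (4,4)→{2,4}; (5,2)→{2,5}. Safe: 1, 3. Place at column 3.
Row 3: attacked by (1,5)→{3,5}; (2,3)→{2,3,4}; (4,4)→{3,4,5}; (5,2)→{2,4}. Safe: 1. Place at column 1.
Columns [5, 3, 1, 4, 2], r−c [-4, -1, 2, 0, 3], r+c [6, 5, 4, 8, 7] are all distinct, so no two queens attack.

(1,5) (2,3) (3,1) (4,4) (5,2)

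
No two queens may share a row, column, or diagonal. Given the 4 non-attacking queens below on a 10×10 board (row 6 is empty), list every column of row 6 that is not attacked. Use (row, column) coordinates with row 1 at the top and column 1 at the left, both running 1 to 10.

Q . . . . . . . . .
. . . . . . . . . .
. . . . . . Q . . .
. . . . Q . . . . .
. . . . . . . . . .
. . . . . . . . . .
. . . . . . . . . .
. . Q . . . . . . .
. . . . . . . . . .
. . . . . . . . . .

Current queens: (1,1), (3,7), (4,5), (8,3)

columns 2, 8, 9

(1,1) attacks row 6 at column 1 and diagonals 6.
(3,7) attacks row 6 at column 7 and diagonals 4, 10.
(4,5) attacks row 6 at column 5 and diagonals 3, 7.
(8,3) attacks row 6 at column 3 and diagonals 1, 5.
Attacked columns: {1, 3, 4, 5, 6, 7, 10}. Safe: {2, 8, 9}.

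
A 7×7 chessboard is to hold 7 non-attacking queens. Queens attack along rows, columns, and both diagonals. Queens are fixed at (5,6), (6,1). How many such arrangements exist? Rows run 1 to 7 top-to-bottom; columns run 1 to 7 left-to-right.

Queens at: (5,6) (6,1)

Branch on row 1: col 3 → 1; col 4 → 1; col 5 → 1; col 7 → 0.
Sum: 1 + 1 + 1 + 0 = 3.

3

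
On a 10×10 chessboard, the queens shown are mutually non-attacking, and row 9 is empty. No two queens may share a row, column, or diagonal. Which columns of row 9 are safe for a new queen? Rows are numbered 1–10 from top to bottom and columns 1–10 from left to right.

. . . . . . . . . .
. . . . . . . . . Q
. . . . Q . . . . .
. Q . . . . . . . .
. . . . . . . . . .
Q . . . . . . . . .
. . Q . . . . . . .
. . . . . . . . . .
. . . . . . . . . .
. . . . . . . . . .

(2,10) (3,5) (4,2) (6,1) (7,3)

columns 6, 8, 9

(2,10) attacks row 9 at column 10 and diagonals 3.
(3,5) attacks row 9 at column 5.
(4,2) attacks row 9 at column 2 and diagonals 7.
(6,1) attacks row 9 at column 1 and diagonals 4.
(7,3) attacks row 9 at column 3 and diagonals 1, 5.
Attacked columns: {1, 2, 3, 4, 5, 7, 10}. Safe: {6, 8, 9}.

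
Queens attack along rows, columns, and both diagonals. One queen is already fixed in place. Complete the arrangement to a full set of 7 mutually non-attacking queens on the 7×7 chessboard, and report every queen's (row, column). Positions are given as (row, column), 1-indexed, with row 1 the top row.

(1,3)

Row 2: attacked by (1,3)→{2,3,4}. Safe: 1, 5, 6, 7. Place at column 7.
Row 3: attacked by (1,3)→{1,3,5}; (2,7)→{6,7}. Safe: 2, 4. Place at column 2.
Row 4: attacked by (1,3)→{3,6}; (2,7)→{5,7}; (3,2)→{1,2,3}. Safe: 4. Place at column 4.
Row 5: attacked by (1,3)→{3,7}; (2,7)→{4,7}; (3,2)→{2,4}; (4,4)→{3,4,5}. Safe: 1, 6. Place at column 6.
Row 6: attacked by (1,3)→{3}; (2,7)→{3,7}; (3,2)→{2,5}; (4,4)→{2,4,6}; (5,6)→{5,6,7}. Safe: 1. Place at column 1.
Row 7: attacked by (1,3)→{3}; (2,7)→{2,7}; (3,2)→{2,6}; (4,4)→{1,4,7}; (5,6)→{4,6}; (6,1)→{1,2}. Safe: 5. Place at column 5.
Columns [3, 7, 2, 4, 6, 1, 5], r−c [-2, -5, 1, 0, -1, 5, 2], r+c [4, 9, 5, 8, 11, 7, 12] are all distinct, so no two queens attack.

(1,3) (2,7) (3,2) (4,4) (5,6) (6,1) (7,5)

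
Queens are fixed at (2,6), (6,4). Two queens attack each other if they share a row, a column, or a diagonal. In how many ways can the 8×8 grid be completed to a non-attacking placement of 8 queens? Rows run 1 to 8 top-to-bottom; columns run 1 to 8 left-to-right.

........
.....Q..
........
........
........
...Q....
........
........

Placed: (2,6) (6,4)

Branch on row 1: col 1 → 1; col 2 → 1; col 3 → 1; col 8 → 0.
Sum: 1 + 1 + 1 + 0 = 3.

3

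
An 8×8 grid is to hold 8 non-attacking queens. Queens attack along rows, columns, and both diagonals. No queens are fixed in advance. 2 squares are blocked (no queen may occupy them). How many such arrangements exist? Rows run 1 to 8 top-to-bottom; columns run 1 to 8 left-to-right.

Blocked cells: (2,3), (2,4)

70

Branch on row 1: col 1 → 4; col 2 → 7; col 3 → 16; col 4 → 18; col 5 → 15; col 6 → 4; col 7 → 4; col 8 → 2.
Sum: 4 + 7 + 16 + 18 + 15 + 4 + 4 + 2 = 70.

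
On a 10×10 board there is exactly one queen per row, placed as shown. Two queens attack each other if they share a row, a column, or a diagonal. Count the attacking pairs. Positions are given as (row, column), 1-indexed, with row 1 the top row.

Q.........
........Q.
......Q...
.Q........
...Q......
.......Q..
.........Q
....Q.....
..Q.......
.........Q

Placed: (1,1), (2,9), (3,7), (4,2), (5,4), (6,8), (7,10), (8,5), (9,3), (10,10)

Same column: (7,10)–(10,10) (column 10).
Same diagonal: (1,1)–(10,10) (|1−10| = |1−10| = 9).
Total attacking pairs: 2.

2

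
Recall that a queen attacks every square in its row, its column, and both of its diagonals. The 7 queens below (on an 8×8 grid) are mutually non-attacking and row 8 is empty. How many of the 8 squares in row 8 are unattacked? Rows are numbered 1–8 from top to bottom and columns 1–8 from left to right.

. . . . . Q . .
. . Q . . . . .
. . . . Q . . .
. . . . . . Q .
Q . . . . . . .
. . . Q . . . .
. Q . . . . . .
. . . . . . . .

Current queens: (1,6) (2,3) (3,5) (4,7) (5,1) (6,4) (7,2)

(1,6) attacks row 8 at column 6.
(2,3) attacks row 8 at column 3.
(3,5) attacks row 8 at column 5.
(4,7) attacks row 8 at column 7 and diagonals 3.
(5,1) attacks row 8 at column 1 and diagonals 4.
(6,4) attacks row 8 at column 4 and diagonals 2, 6.
(7,2) attacks row 8 at column 2 and diagonals 1, 3.
Attacked columns: {1, 2, 3, 4, 5, 6, 7}. Safe: {8}.

1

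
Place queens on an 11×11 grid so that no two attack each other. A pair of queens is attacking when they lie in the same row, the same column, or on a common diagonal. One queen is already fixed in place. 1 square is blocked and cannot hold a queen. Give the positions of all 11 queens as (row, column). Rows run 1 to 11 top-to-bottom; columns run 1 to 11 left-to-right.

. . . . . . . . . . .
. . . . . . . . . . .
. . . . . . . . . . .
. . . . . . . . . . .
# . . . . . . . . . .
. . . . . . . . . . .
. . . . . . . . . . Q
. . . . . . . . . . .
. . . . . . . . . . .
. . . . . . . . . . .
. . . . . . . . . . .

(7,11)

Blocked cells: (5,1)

(1,1) (2,10) (3,8) (4,6) (5,4) (6,2) (7,11) (8,9) (9,7) (10,5) (11,3)

Row 1: attacked by (7,11)→{5,11}. Safe: 1, 2, 3, 4, 6, 7, 8, 9, 10. Place at column 1.
Row 2: attacked by (1,1)→{1,2}; (7,11)→{6,11}. Safe: 3, 4, 5, 7, 8, 9, 10. Place at column 10.
Row 3: attacked by (1,1)→{1,3}; (2,10)→{9,10,11}; (7,11)→{7,11}. Safe: 2, 4, 5, 6, 8. Place at column 8.
Row 4: attacked by (1,1)→{1,4}; (2,10)→{8,10}; (3,8)→{7,8,9}; (7,11)→{8,11}. Safe: 2, 3, 5, 6. Place at column 6.
Row 5: attacked by (1,1)→{1,5}; (2,10)→{7,10}; (3,8)→{6,8,10}; (4,6)→{5,6,7}; (7,11)→{9,11}. Blocked: 1. Safe: 2, 3, 4. Place at column 4.
Row 6: attacked by (1,1)→{1,6}; (2,10)→{6,10}; (3,8)→{5,8,11}; (4,6)→{4,6,8}; (5,4)→{3,4,5}; (7,11)→{10,11}. Safe: 2, 7, 9. Place at column 2.
Row 8: attacked by (1,1)→{1,8}; (2,10)→{4,10}; (3,8)→{3,8}; (4,6)→{2,6,10}; (5,4)→{1,4,7}; (6,2)→{2,4}; (7,11)→{10,11}. Safe: 5, 9. Place at column 9.
Row 9: attacked by (1,1)→{1,9}; (2,10)→{3,10}; (3,8)→{2,8}; (4,6)→{1,6,11}; (5,4)→{4,8}; (6,2)→{2,5}; (7,11)→{9,11}; (8,9)→{8,9,10}. Safe: 7. Place at column 7.
Row 10: attacked by (1,1)→{1,10}; (2,10)→{2,10}; (3,8)→{1,8}; (4,6)→{6}; (5,4)→{4,9}; (6,2)→{2,6}; (7,11)→{8,11}; (8,9)→{7,9,11}; (9,7)→{6,7,8}. Safe: 3, 5. Place at column 5.
Row 11: attacked by (1,1)→{1,11}; (2,10)→{1,10}; (3,8)→{8}; (4,6)→{6}; (5,4)→{4,10}; (6,2)→{2,7}; (7,11)→{7,11}; (8,9)→{6,9}; (9,7)→{5,7,9}; (10,5)→{4,5,6}. Safe: 3. Place at column 3.
Columns [1, 10, 8, 6, 4, 2, 11, 9, 7, 5, 3], r−c [0, -8, -5, -2, 1, 4, -4, -1, 2, 5, 8], r+c [2, 12, 11, 10, 9, 8, 18, 17, 16, 15, 14] are all distinct, so no two queens attack.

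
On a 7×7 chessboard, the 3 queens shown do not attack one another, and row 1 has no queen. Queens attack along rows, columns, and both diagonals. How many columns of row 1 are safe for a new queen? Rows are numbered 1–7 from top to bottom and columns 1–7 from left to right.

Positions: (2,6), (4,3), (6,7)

2

(2,6) attacks row 1 at column 6 and diagonals 5, 7.
(4,3) attacks row 1 at column 3 and diagonals 6.
(6,7) attacks row 1 at column 7 and diagonals 2.
Attacked columns: {2, 3, 5, 6, 7}. Safe: {1, 4}.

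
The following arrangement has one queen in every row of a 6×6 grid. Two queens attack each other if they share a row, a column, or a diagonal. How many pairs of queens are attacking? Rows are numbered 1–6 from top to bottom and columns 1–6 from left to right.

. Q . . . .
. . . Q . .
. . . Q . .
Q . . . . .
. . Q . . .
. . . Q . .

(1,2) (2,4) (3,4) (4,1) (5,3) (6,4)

Same column: (2,4)–(3,4) (column 4); (2,4)–(6,4) (column 4); (3,4)–(6,4) (column 4).
Same diagonal: (1,2)–(3,4) (|1−3| = |2−4| = 2); (5,3)–(6,4) (|5−6| = |3−4| = 1).
Total attacking pairs: 5.

5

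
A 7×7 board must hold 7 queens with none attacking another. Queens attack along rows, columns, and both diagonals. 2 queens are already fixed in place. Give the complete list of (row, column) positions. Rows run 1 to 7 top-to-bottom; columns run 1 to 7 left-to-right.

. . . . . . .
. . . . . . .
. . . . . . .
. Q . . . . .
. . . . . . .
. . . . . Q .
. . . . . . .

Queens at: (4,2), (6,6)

Row 1: attacked by (4,2)→{2,5}; (6,6)→{1,6}. Safe: 3, 4, 7. Place at column 3.
Row 2: attacked by (1,3)→{2,3,4}; (4,2)→{2,4}; (6,6)→{2,6}. Safe: 1, 5, 7. Place at column 5.
Row 3: attacked by (1,3)→{1,3,5}; (2,5)→{4,5,6}; (4,2)→{1,2,3}; (6,6)→{3,6}. Safe: 7. Place at column 7.
Row 5: attacked by (1,3)→{3,7}; (2,5)→{2,5}; (3,7)→{5,7}; (4,2)→{1,2,3}; (6,6)→{5,6,7}. Safe: 4. Place at column 4.
Row 7: attacked by (1,3)→{3}; (2,5)→{5}; (3,7)→{3,7}; (4,2)→{2,5}; (5,4)→{2,4,6}; (6,6)→{5,6,7}. Safe: 1. Place at column 1.
Columns [3, 5, 7, 2, 4, 6, 1], r−c [-2, -3, -4, 2, 1, 0, 6], r+c [4, 7, 10, 6, 9, 12, 8] are all distinct, so no two queens attack.

(1,3) (2,5) (3,7) (4,2) (5,4) (6,6) (7,1)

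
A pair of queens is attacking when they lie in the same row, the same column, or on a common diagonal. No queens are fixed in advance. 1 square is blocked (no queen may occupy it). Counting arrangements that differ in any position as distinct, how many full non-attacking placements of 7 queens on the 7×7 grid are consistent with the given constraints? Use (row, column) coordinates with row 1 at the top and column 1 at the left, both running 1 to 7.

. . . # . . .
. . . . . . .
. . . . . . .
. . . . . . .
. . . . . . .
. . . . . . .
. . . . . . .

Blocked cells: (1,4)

Branch on row 1: col 1 → 4; col 2 → 7; col 3 → 6; col 5 → 6; col 6 → 7; col 7 → 4.
Sum: 4 + 7 + 6 + 6 + 7 + 4 = 34.

34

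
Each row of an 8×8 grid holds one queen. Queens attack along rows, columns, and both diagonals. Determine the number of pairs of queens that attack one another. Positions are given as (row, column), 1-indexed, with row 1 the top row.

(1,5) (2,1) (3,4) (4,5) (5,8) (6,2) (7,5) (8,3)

Same column: (1,5)–(4,5) (column 5); (1,5)–(7,5) (column 5); (4,5)–(7,5) (column 5).
Same diagonal: (3,4)–(4,5) (|3−4| = |4−5| = 1).
Total attacking pairs: 4.

4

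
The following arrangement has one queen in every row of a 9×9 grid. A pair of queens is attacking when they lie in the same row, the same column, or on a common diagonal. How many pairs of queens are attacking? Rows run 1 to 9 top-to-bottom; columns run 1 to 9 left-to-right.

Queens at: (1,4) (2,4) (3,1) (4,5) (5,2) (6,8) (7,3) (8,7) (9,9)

Same column: (1,4)–(2,4) (column 4).
Same diagonal: (2,4)–(6,8) (|2−6| = |4−8| = 4).
Total attacking pairs: 2.

2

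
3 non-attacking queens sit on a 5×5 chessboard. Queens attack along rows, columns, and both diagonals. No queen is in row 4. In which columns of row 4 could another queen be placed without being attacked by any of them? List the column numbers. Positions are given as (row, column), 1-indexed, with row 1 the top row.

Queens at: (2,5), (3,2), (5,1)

columns 4

(2,5) attacks row 4 at column 5 and diagonals 3.
(3,2) attacks row 4 at column 2 and diagonals 1, 3.
(5,1) attacks row 4 at column 1 and diagonals 2.
Attacked columns: {1, 2, 3, 5}. Safe: {4}.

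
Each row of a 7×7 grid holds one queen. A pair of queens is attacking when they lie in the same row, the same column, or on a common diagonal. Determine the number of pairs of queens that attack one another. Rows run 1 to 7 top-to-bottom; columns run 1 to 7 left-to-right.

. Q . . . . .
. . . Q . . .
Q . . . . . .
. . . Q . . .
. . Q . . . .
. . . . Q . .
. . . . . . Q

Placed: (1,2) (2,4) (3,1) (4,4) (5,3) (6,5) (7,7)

Same column: (2,4)–(4,4) (column 4).
Same diagonal: (3,1)–(5,3) (|3−5| = |1−3| = 2); (4,4)–(5,3) (|4−5| = |4−3| = 1); (4,4)–(7,7) (|4−7| = |4−7| = 3).
Total attacking pairs: 4.

4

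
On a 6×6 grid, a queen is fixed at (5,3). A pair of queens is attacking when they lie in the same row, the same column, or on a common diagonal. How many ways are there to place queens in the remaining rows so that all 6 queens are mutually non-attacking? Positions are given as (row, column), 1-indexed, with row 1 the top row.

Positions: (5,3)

Branch on row 1: col 1 → 0; col 2 → 1; col 4 → 0; col 5 → 0; col 6 → 0.
Sum: 0 + 1 + 0 + 0 + 0 = 1.

1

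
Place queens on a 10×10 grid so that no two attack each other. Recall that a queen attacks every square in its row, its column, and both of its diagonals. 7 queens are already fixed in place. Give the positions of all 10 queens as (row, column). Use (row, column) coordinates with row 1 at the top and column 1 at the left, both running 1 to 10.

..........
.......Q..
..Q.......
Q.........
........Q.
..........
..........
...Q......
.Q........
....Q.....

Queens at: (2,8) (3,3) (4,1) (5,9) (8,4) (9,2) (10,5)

(1,6) (2,8) (3,3) (4,1) (5,9) (6,7) (7,10) (8,4) (9,2) (10,5)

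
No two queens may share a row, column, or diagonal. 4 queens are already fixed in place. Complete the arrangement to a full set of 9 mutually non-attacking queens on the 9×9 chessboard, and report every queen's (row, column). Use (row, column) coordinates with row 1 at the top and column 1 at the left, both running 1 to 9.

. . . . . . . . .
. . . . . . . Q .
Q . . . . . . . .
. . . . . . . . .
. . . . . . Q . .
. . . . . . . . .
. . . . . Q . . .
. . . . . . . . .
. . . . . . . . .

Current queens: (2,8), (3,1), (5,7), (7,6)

Row 1: attacked by (2,8)→{7,8,9}; (3,1)→{1,3}; (5,7)→{3,7}; (7,6)→{6}. Safe: 2, 4, 5. Place at column 4.
Row 4: attacked by (1,4)→{1,4,7}; (2,8)→{6,8}; (3,1)→{1,2}; (5,7)→{6,7,8}; (7,6)→{3,6,9}. Safe: 5. Place at column 5.
Row 6: attacked by (1,4)→{4,9}; (2,8)→{4,8}; (3,1)→{1,4}; (4,5)→{3,5,7}; (5,7)→{6,7,8}; (7,6)→{5,6,7}. Safe: 2. Place at column 2.
Row 8: attacked by (1,4)→{4}; (2,8)→{2,8}; (3,1)→{1,6}; (4,5)→{1,5,9}; (5,7)→{4,7}; (6,2)→{2,4}; (7,6)→{5,6,7}. Safe: 3. Place at column 3.
Row 9: attacked by (1,4)→{4}; (2,8)→{1,8}; (3,1)→{1,7}; (4,5)→{5}; (5,7)→{3,7}; (6,2)→{2,5}; (7,6)→{4,6,8}; (8,3)→{2,3,4}. Safe: 9. Place at column 9.
Columns [4, 8, 1, 5, 7, 2, 6, 3, 9], r−c [-3, -6, 2, -1, -2, 4, 1, 5, 0], r+c [5, 10, 4, 9, 12, 8, 13, 11, 18] are all distinct, so no two queens attack.

(1,4) (2,8) (3,1) (4,5) (5,7) (6,2) (7,6) (8,3) (9,9)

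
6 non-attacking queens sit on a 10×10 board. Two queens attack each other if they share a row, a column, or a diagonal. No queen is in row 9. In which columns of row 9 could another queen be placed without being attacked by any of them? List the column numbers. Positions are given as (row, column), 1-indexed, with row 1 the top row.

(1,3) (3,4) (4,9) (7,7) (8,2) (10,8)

columns 6

(1,3) attacks row 9 at column 3.
(3,4) attacks row 9 at column 4 and diagonals 10.
(4,9) attacks row 9 at column 9 and diagonals 4.
(7,7) attacks row 9 at column 7 and diagonals 5, 9.
(8,2) attacks row 9 at column 2 and diagonals 1, 3.
(10,8) attacks row 9 at column 8 and diagonals 7, 9.
Attacked columns: {1, 2, 3, 4, 5, 7, 8, 9, 10}. Safe: {6}.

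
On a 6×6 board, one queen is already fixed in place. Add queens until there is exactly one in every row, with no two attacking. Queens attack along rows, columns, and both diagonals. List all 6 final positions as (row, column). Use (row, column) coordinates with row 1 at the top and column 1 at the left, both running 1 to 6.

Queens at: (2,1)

(1,4) (2,1) (3,5) (4,2) (5,6) (6,3)

Row 1: attacked by (2,1)→{1,2}. Safe: 3, 4, 5, 6. Place at column 4.
Row 3: attacked by (1,4)→{2,4,6}; (2,1)→{1,2}. Safe: 3, 5. Place at column 5.
Row 4: attacked by (1,4)→{1,4}; (2,1)→{1,3}; (3,5)→{4,5,6}. Safe: 2. Place at column 2.
Row 5: attacked by (1,4)→{4}; (2,1)→{1,4}; (3,5)→{3,5}; (4,2)→{1,2,3}. Safe: 6. Place at column 6.
Row 6: attacked by (1,4)→{4}; (2,1)→{1,5}; (3,5)→{2,5}; (4,2)→{2,4}; (5,6)→{5,6}. Safe: 3. Place at column 3.
Columns [4, 1, 5, 2, 6, 3], r−c [-3, 1, -2, 2, -1, 3], r+c [5, 3, 8, 6, 11, 9] are all distinct, so no two queens attack.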